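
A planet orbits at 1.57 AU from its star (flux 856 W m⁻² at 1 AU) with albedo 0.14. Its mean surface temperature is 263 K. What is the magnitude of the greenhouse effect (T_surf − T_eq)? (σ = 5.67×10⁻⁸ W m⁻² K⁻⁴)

ΔT ≈ 72.5 K

S = 856/1.57² = 347.3 W m⁻².
T_eq = [S(1−A)/(4σ)]^(1/4) = [347.3×0.86/(4×5.67×10⁻⁸)]^(1/4) = 190.5 K.
ΔT = T_surf − T_eq = 263 − 190.5.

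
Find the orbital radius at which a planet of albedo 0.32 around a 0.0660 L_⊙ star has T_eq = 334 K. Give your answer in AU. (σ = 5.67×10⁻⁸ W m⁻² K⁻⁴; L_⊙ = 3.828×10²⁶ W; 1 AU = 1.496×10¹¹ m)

L = 0.0660 × 3.828×10²⁶ = 2.53×10²⁵ W.
From T_eq⁴ = L(1−A)/(16πσd²): d = √[L(1−A)/(16πσT_eq⁴)].
d = √[2.53×10²⁵ × 0.68 / (16π × 5.67×10⁻⁸ × (334)⁴)] = 2.20×10¹⁰ m = 0.147 AU.

d ≈ 0.147 AU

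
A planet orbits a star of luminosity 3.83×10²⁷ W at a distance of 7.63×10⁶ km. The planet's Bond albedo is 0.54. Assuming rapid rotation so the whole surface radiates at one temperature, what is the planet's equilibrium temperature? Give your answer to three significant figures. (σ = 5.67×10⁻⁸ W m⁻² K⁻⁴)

d = 7.63×10⁶ km = 7.63×10⁹ m.
Flux: S = L/(4πd²) = 3.83×10²⁷/(4π×(7.63×10⁹)²) = 5.24×10⁶ W m⁻².
Energy balance: absorbed = emitted ⇒ πR²·S(1−A) = 4πR²·σT_eq⁴, so T_eq⁴ = S(1−A)/(4σ).
T_eq = [5.24×10⁶ × 0.46 / (4 × 5.67×10⁻⁸)]^(1/4) = (1.06×10¹³)^(1/4) = 1810 K.

T_eq ≈ 1810 K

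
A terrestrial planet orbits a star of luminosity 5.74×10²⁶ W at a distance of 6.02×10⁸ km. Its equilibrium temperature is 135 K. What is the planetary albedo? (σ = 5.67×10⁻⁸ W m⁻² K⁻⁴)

A ≈ 0.40

d = 6.02×10⁸ km = 6.02×10¹¹ m.
Flux: S = L/(4πd²) = 5.74×10²⁶/(4π×(6.02×10¹¹)²) = 126 W m⁻².
From T_eq⁴ = S(1−A)/(4σ): 1−A = 4σT_eq⁴/S.
1−A = 4 × 5.67×10⁻⁸ × (135)⁴ / 126 = 0.598.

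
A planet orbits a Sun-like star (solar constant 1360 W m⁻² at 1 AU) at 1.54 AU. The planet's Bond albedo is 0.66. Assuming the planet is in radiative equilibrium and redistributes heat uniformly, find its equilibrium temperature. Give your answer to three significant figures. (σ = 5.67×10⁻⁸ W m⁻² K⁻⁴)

T_eq ≈ 171 K

Flux at 1.54 AU: S = 1360/1.54² = 573 W m⁻².
Energy balance: absorbed = emitted ⇒ πR²·S(1−A) = 4πR²·σT_eq⁴, so T_eq⁴ = S(1−A)/(4σ).
T_eq = [573 × 0.34 / (4 × 5.67×10⁻⁸)]^(1/4) = (8.60×10⁸)^(1/4) = 171 K.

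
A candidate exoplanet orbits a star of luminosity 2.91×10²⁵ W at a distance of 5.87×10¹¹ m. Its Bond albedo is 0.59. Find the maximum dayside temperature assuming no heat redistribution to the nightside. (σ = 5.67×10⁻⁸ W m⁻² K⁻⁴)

T_ss ≈ 83.5 K

Flux: S = L/(4πd²) = 2.91×10²⁵/(4π×(5.87×10¹¹)²) = 6.72 W m⁻².
With no redistribution each surface element balances locally: S(1−A) = σT⁴.
T = [6.72 × 0.41 / 5.67×10⁻⁸]^(1/4) = (4.86×10⁷)^(1/4) = 83.5 K.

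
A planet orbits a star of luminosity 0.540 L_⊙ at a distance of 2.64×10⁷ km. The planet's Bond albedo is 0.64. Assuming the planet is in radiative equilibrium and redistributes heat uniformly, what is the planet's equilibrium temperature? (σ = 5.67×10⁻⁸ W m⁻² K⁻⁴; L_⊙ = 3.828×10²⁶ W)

d = 2.64×10⁷ km = 2.64×10¹⁰ m.
L = 0.540 × 3.828×10²⁶ = 2.07×10²⁶ W.
Flux: S = L/(4πd²) = 2.07×10²⁶/(4π×(2.64×10¹⁰)²) = 2.36×10⁴ W m⁻².
Energy balance: absorbed = emitted ⇒ πR²·S(1−A) = 4πR²·σT_eq⁴, so T_eq⁴ = S(1−A)/(4σ).
T_eq = [2.36×10⁴ × 0.36 / (4 × 5.67×10⁻⁸)]^(1/4) = (3.75×10¹⁰)^(1/4) = 440 K.

T_eq ≈ 440 K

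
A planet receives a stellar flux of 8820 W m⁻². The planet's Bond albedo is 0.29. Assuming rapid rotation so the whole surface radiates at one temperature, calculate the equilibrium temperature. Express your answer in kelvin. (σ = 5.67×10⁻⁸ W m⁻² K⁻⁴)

T_eq ≈ 408 K

Energy balance: absorbed = emitted ⇒ πR²·S(1−A) = 4πR²·σT_eq⁴, so T_eq⁴ = S(1−A)/(4σ).
T_eq = [8820 × 0.71 / (4 × 5.67×10⁻⁸)]^(1/4) = (2.76×10¹⁰)^(1/4) = 408 K.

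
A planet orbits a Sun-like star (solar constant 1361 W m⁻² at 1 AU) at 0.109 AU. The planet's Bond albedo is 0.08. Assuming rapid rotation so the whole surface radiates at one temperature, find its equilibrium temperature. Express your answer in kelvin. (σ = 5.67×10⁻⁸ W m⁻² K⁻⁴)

T_eq ≈ 826 K

Flux at 0.109 AU: S = 1361/0.109² = 1.15×10⁵ W m⁻².
Energy balance: absorbed = emitted ⇒ πR²·S(1−A) = 4πR²·σT_eq⁴, so T_eq⁴ = S(1−A)/(4σ).
T_eq = [1.15×10⁵ × 0.92 / (4 × 5.67×10⁻⁸)]^(1/4) = (4.65×10¹¹)^(1/4) = 826 K.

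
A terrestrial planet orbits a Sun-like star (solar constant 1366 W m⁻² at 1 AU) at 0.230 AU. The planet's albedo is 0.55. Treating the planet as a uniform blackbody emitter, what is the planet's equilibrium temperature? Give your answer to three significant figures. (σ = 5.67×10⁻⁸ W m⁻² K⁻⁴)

Flux at 0.230 AU: S = 1366/0.230² = 2.58×10⁴ W m⁻².
Energy balance: absorbed = emitted ⇒ πR²·S(1−A) = 4πR²·σT_eq⁴, so T_eq⁴ = S(1−A)/(4σ).
T_eq = [2.58×10⁴ × 0.45 / (4 × 5.67×10⁻⁸)]^(1/4) = (5.12×10¹⁰)^(1/4) = 476 K.

T_eq ≈ 476 K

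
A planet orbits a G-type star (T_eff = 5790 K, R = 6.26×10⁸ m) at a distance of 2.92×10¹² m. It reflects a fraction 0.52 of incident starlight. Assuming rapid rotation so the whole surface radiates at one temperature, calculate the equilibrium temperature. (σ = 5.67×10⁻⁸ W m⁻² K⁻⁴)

T_eq ≈ 49.9 K

L = 4πR_⋆²σT_⋆⁴ = 4π(6.26×10⁸)² × 5.67×10⁻⁸ × (5790)⁴ = 3.14×10²⁶ W.
S = L/(4πd²) = 2.93 W m⁻².
Energy balance: absorbed = emitted ⇒ πR²·S(1−A) = 4πR²·σT_eq⁴, so T_eq⁴ = S(1−A)/(4σ).
T_eq = [2.93 × 0.48 / (4 × 5.67×10⁻⁸)]^(1/4) = (6.20×10⁶)^(1/4) = 49.9 K.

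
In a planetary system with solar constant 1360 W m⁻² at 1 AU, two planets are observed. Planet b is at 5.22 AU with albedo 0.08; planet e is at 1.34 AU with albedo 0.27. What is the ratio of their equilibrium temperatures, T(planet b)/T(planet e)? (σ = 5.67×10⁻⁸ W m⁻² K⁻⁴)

T₁/T₂ ≈ 0.537

T_eq = [S₀(1−A)/(4σd²)]^(1/4), so T ∝ (1−A)^(1/4) / √d.
T₁ = [1360×0.92/(4×5.67×10⁻⁸×5.22²)]^(1/4) = 119.28 K.
T₂ = [1360×0.73/(4×5.67×10⁻⁸×1.34²)]^(1/4) = 222.20 K.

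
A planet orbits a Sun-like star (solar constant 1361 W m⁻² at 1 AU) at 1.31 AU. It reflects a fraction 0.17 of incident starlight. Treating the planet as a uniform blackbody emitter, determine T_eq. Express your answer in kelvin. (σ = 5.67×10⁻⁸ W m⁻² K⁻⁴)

Flux at 1.31 AU: S = 1361/1.31² = 793 W m⁻².
Energy balance: absorbed = emitted ⇒ πR²·S(1−A) = 4πR²·σT_eq⁴, so T_eq⁴ = S(1−A)/(4σ).
T_eq = [793 × 0.83 / (4 × 5.67×10⁻⁸)]^(1/4) = (2.90×10⁹)^(1/4) = 232 K.

T_eq ≈ 232 K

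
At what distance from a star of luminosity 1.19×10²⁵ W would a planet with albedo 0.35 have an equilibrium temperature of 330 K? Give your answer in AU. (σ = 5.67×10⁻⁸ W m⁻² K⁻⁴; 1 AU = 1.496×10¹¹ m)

From T_eq⁴ = L(1−A)/(16πσd²): d = √[L(1−A)/(16πσT_eq⁴)].
d = √[1.19×10²⁵ × 0.65 / (16π × 5.67×10⁻⁸ × (330)⁴)] = 1.51×10¹⁰ m = 0.101 AU.

d ≈ 0.101 AU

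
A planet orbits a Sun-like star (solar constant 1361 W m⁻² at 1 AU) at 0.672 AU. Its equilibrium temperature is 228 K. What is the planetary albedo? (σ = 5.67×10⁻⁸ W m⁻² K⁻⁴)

A ≈ 0.80

Flux at 0.672 AU: S = 1361/0.672² = 3010 W m⁻².
From T_eq⁴ = S(1−A)/(4σ): 1−A = 4σT_eq⁴/S.
1−A = 4 × 5.67×10⁻⁸ × (228)⁴ / 3010 = 0.203.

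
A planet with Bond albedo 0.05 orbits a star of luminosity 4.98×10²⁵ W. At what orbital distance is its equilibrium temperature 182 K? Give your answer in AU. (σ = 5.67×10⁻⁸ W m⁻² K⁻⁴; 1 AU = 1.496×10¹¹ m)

From T_eq⁴ = L(1−A)/(16πσd²): d = √[L(1−A)/(16πσT_eq⁴)].
d = √[4.98×10²⁵ × 0.95 / (16π × 5.67×10⁻⁸ × (182)⁴)] = 1.23×10¹¹ m = 0.822 AU.

d ≈ 0.822 AU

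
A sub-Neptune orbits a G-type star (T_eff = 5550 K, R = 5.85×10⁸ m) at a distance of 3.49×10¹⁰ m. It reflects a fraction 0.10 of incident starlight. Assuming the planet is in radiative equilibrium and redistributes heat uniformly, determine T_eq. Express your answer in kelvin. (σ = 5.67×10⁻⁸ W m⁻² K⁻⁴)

T_eq ≈ 495 K

L = 4πR_⋆²σT_⋆⁴ = 4π(5.85×10⁸)² × 5.67×10⁻⁸ × (5550)⁴ = 2.31×10²⁶ W.
S = L/(4πd²) = 1.51×10⁴ W m⁻².
Energy balance: absorbed = emitted ⇒ πR²·S(1−A) = 4πR²·σT_eq⁴, so T_eq⁴ = S(1−A)/(4σ).
T_eq = [1.51×10⁴ × 0.90 / (4 × 5.67×10⁻⁸)]^(1/4) = (6.00×10¹⁰)^(1/4) = 495 K.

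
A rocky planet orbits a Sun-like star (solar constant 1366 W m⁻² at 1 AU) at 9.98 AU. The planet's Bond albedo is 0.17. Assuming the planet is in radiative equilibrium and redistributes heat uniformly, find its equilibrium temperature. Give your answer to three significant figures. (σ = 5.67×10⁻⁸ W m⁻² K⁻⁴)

Flux at 9.98 AU: S = 1366/9.98² = 13.7 W m⁻².
Energy balance: absorbed = emitted ⇒ πR²·S(1−A) = 4πR²·σT_eq⁴, so T_eq⁴ = S(1−A)/(4σ).
T_eq = [13.7 × 0.83 / (4 × 5.67×10⁻⁸)]^(1/4) = (5.02×10⁷)^(1/4) = 84.2 K.

T_eq ≈ 84.2 K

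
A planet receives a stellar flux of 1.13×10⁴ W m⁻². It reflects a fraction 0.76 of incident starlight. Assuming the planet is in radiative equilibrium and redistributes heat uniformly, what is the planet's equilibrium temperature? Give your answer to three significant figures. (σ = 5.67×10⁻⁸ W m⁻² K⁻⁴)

T_eq ≈ 331 K

Energy balance: absorbed = emitted ⇒ πR²·S(1−A) = 4πR²·σT_eq⁴, so T_eq⁴ = S(1−A)/(4σ).
T_eq = [1.13×10⁴ × 0.24 / (4 × 5.67×10⁻⁸)]^(1/4) = (1.20×10¹⁰)^(1/4) = 331 K.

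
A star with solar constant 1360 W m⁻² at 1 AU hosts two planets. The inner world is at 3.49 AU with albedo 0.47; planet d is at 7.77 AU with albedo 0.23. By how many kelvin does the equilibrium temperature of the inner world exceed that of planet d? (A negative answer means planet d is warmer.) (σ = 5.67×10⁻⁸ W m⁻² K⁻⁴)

T_eq = [S₀(1−A)/(4σd²)]^(1/4), so T ∝ (1−A)^(1/4) / √d.
T₁ = [1360×0.53/(4×5.67×10⁻⁸×3.49²)]^(1/4) = 127.10 K.
T₂ = [1360×0.77/(4×5.67×10⁻⁸×7.77²)]^(1/4) = 93.52 K.

ΔT ≈ 33.6 K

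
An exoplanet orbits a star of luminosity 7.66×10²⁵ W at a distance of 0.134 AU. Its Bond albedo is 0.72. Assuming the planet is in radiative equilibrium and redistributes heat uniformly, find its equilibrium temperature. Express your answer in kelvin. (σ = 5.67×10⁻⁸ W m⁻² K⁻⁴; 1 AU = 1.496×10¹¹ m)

d = 0.134 AU = 2.00×10¹⁰ m.
Flux: S = L/(4πd²) = 7.66×10²⁵/(4π×(2.00×10¹⁰)²) = 1.52×10⁴ W m⁻².
Energy balance: absorbed = emitted ⇒ πR²·S(1−A) = 4πR²·σT_eq⁴, so T_eq⁴ = S(1−A)/(4σ).
T_eq = [1.52×10⁴ × 0.28 / (4 × 5.67×10⁻⁸)]^(1/4) = (1.87×10¹⁰)^(1/4) = 370 K.

T_eq ≈ 370 K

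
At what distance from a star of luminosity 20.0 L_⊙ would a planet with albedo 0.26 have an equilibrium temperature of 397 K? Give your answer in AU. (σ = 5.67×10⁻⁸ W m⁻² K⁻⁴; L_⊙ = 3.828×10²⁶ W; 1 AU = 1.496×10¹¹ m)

L = 20.0 × 3.828×10²⁶ = 7.66×10²⁷ W.
From T_eq⁴ = L(1−A)/(16πσd²): d = √[L(1−A)/(16πσT_eq⁴)].
d = √[7.66×10²⁷ × 0.74 / (16π × 5.67×10⁻⁸ × (397)⁴)] = 2.83×10¹¹ m = 1.89 AU.

d ≈ 1.89 AU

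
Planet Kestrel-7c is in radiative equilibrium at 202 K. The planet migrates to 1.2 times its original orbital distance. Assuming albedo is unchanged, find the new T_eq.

T_eq ≈ 184 K

T_eq ∝ L^(1/4) · d^(−1/2).
T′ = 202 / 1.2^(1/2) = 184 K.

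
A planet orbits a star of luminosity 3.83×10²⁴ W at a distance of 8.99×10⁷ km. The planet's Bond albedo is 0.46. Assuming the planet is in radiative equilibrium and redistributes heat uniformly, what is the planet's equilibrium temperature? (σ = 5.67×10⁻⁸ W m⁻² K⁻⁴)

T_eq ≈ 97.3 K

d = 8.99×10⁷ km = 8.99×10¹⁰ m.
Flux: S = L/(4πd²) = 3.83×10²⁴/(4π×(8.99×10¹⁰)²) = 37.7 W m⁻².
Energy balance: absorbed = emitted ⇒ πR²·S(1−A) = 4πR²·σT_eq⁴, so T_eq⁴ = S(1−A)/(4σ).
T_eq = [37.7 × 0.54 / (4 × 5.67×10⁻⁸)]^(1/4) = (8.98×10⁷)^(1/4) = 97.3 K.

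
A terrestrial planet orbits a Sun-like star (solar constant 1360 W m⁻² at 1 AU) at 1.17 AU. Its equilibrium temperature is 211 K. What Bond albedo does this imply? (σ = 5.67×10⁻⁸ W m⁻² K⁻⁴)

Flux at 1.17 AU: S = 1360/1.17² = 993 W m⁻².
From T_eq⁴ = S(1−A)/(4σ): 1−A = 4σT_eq⁴/S.
1−A = 4 × 5.67×10⁻⁸ × (211)⁴ / 993 = 0.452.

A ≈ 0.55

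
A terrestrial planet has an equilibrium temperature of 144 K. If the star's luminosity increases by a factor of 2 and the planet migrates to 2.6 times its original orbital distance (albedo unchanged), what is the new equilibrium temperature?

T_eq ≈ 106 K

T_eq ∝ L^(1/4) · d^(−1/2).
T′ = 144 × 2^(1/4) / 2.6^(1/2) = 106 K.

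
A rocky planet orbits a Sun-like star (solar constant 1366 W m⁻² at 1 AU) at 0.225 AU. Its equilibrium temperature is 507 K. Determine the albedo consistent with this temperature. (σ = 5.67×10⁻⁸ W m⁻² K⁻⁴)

A ≈ 0.44

Flux at 0.225 AU: S = 1366/0.225² = 2.70×10⁴ W m⁻².
From T_eq⁴ = S(1−A)/(4σ): 1−A = 4σT_eq⁴/S.
1−A = 4 × 5.67×10⁻⁸ × (507)⁴ / 2.70×10⁴ = 0.555.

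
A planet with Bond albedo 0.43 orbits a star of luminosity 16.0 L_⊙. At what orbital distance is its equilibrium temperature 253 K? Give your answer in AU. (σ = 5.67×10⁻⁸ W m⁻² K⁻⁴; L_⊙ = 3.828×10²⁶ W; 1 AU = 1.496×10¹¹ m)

L = 16.0 × 3.828×10²⁶ = 6.12×10²⁷ W.
From T_eq⁴ = L(1−A)/(16πσd²): d = √[L(1−A)/(16πσT_eq⁴)].
d = √[6.12×10²⁷ × 0.57 / (16π × 5.67×10⁻⁸ × (253)⁴)] = 5.47×10¹¹ m = 3.65 AU.

d ≈ 3.65 AU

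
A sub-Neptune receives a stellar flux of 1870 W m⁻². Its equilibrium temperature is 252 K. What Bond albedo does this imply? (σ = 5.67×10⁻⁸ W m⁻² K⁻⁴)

From T_eq⁴ = S(1−A)/(4σ): 1−A = 4σT_eq⁴/S.
1−A = 4 × 5.67×10⁻⁸ × (252)⁴ / 1870 = 0.489.

A ≈ 0.51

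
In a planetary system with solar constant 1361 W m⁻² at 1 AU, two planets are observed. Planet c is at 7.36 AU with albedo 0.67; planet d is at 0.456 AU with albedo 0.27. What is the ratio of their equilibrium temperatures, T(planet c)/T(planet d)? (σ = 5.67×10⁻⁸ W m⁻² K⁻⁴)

T_eq = [S₀(1−A)/(4σd²)]^(1/4), so T ∝ (1−A)^(1/4) / √d.
T₁ = [1361×0.33/(4×5.67×10⁻⁸×7.36²)]^(1/4) = 77.76 K.
T₂ = [1361×0.73/(4×5.67×10⁻⁸×0.456²)]^(1/4) = 380.98 K.

T₁/T₂ ≈ 0.204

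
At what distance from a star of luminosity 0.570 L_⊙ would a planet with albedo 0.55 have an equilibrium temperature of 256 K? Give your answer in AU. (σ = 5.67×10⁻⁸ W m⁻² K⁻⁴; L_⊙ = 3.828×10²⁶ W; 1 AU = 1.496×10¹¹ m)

d ≈ 0.599 AU

L = 0.570 × 3.828×10²⁶ = 2.18×10²⁶ W.
From T_eq⁴ = L(1−A)/(16πσd²): d = √[L(1−A)/(16πσT_eq⁴)].
d = √[2.18×10²⁶ × 0.45 / (16π × 5.67×10⁻⁸ × (256)⁴)] = 8.96×10¹⁰ m = 0.599 AU.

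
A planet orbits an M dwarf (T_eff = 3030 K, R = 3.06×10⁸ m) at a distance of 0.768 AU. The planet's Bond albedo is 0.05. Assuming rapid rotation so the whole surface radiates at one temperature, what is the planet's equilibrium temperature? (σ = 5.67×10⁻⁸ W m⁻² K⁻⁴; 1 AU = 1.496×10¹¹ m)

d = 0.768 AU = 1.15×10¹¹ m.
L = 4πR_⋆²σT_⋆⁴ = 4π(3.06×10⁸)² × 5.67×10⁻⁸ × (3030)⁴ = 5.62×10²⁴ W.
S = L/(4πd²) = 33.9 W m⁻².
Energy balance: absorbed = emitted ⇒ πR²·S(1−A) = 4πR²·σT_eq⁴, so T_eq⁴ = S(1−A)/(4σ).
T_eq = [33.9 × 0.95 / (4 × 5.67×10⁻⁸)]^(1/4) = (1.42×10⁸)^(1/4) = 109 K.

T_eq ≈ 109 K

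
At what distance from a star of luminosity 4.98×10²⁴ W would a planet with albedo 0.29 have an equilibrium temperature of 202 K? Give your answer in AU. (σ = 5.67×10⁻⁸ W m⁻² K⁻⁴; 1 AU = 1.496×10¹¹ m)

d ≈ 0.182 AU

From T_eq⁴ = L(1−A)/(16πσd²): d = √[L(1−A)/(16πσT_eq⁴)].
d = √[4.98×10²⁴ × 0.71 / (16π × 5.67×10⁻⁸ × (202)⁴)] = 2.73×10¹⁰ m = 0.182 AU.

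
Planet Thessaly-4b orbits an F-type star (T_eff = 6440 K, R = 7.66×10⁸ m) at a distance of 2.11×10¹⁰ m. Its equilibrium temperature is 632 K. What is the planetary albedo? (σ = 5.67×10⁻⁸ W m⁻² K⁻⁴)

A ≈ 0.72

L = 4πR_⋆²σT_⋆⁴ = 4π(7.66×10⁸)² × 5.67×10⁻⁸ × (6440)⁴ = 7.19×10²⁶ W.
S = L/(4πd²) = 1.29×10⁵ W m⁻².
From T_eq⁴ = S(1−A)/(4σ): 1−A = 4σT_eq⁴/S.
1−A = 4 × 5.67×10⁻⁸ × (632)⁴ / 1.29×10⁵ = 0.282.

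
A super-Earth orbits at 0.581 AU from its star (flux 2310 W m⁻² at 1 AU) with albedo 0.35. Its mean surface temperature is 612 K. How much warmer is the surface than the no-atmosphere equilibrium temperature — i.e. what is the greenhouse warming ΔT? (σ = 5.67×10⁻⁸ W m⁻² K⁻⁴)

S = 2310/0.581² = 6843 W m⁻².
T_eq = [S(1−A)/(4σ)]^(1/4) = [6843×0.65/(4×5.67×10⁻⁸)]^(1/4) = 374.2 K.
ΔT = T_surf − T_eq = 612 − 374.2.

ΔT ≈ 237.8 K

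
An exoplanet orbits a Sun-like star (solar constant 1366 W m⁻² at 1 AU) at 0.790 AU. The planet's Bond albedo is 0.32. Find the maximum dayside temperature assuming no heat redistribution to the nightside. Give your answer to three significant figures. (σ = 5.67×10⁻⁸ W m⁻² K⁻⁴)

T_ss ≈ 403 K

Flux at 0.790 AU: S = 1366/0.790² = 2190 W m⁻².
With no redistribution each surface element balances locally: S(1−A) = σT⁴.
T = [2190 × 0.68 / 5.67×10⁻⁸]^(1/4) = (2.62×10¹⁰)^(1/4) = 403 K.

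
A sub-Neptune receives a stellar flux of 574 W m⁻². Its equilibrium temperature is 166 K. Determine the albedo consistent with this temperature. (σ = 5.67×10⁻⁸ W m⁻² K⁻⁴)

A ≈ 0.70

From T_eq⁴ = S(1−A)/(4σ): 1−A = 4σT_eq⁴/S.
1−A = 4 × 5.67×10⁻⁸ × (166)⁴ / 574 = 0.300.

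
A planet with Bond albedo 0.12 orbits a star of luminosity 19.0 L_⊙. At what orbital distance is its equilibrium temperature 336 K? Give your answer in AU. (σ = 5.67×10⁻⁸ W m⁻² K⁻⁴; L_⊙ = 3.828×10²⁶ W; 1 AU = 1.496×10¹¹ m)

L = 19.0 × 3.828×10²⁶ = 7.27×10²⁷ W.
From T_eq⁴ = L(1−A)/(16πσd²): d = √[L(1−A)/(16πσT_eq⁴)].
d = √[7.27×10²⁷ × 0.88 / (16π × 5.67×10⁻⁸ × (336)⁴)] = 4.20×10¹¹ m = 2.81 AU.

d ≈ 2.81 AU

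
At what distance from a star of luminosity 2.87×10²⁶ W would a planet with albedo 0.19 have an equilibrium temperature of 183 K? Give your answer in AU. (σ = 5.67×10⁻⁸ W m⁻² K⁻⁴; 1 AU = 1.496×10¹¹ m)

From T_eq⁴ = L(1−A)/(16πσd²): d = √[L(1−A)/(16πσT_eq⁴)].
d = √[2.87×10²⁶ × 0.81 / (16π × 5.67×10⁻⁸ × (183)⁴)] = 2.70×10¹¹ m = 1.80 AU.

d ≈ 1.80 AU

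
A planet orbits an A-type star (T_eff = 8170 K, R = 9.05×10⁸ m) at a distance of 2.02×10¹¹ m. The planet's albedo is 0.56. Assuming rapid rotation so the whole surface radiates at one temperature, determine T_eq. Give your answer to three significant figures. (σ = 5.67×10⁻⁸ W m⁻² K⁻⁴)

T_eq ≈ 315 K

L = 4πR_⋆²σT_⋆⁴ = 4π(9.05×10⁸)² × 5.67×10⁻⁸ × (8170)⁴ = 2.60×10²⁷ W.
S = L/(4πd²) = 5070 W m⁻².
Energy balance: absorbed = emitted ⇒ πR²·S(1−A) = 4πR²·σT_eq⁴, so T_eq⁴ = S(1−A)/(4σ).
T_eq = [5070 × 0.44 / (4 × 5.67×10⁻⁸)]^(1/4) = (9.84×10⁹)^(1/4) = 315 K.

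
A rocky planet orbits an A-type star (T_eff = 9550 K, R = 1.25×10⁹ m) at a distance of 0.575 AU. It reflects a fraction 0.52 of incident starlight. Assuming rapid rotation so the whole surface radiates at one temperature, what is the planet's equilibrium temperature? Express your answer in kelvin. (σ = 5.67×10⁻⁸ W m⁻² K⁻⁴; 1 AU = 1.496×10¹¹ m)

T_eq ≈ 678 K

d = 0.575 AU = 8.60×10¹⁰ m.
L = 4πR_⋆²σT_⋆⁴ = 4π(1.25×10⁹)² × 5.67×10⁻⁸ × (9550)⁴ = 9.26×10²⁷ W.
S = L/(4πd²) = 9.96×10⁴ W m⁻².
Energy balance: absorbed = emitted ⇒ πR²·S(1−A) = 4πR²·σT_eq⁴, so T_eq⁴ = S(1−A)/(4σ).
T_eq = [9.96×10⁴ × 0.48 / (4 × 5.67×10⁻⁸)]^(1/4) = (2.11×10¹¹)^(1/4) = 678 K.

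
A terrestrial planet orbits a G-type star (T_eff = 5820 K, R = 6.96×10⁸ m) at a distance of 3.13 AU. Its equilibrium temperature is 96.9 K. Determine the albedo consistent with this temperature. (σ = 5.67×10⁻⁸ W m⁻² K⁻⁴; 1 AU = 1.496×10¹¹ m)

A ≈ 0.86

d = 3.13 AU = 4.68×10¹¹ m.
L = 4πR_⋆²σT_⋆⁴ = 4π(6.96×10⁸)² × 5.67×10⁻⁸ × (5820)⁴ = 3.96×10²⁶ W.
S = L/(4πd²) = 144 W m⁻².
From T_eq⁴ = S(1−A)/(4σ): 1−A = 4σT_eq⁴/S.
1−A = 4 × 5.67×10⁻⁸ × (96.9)⁴ / 144 = 0.139.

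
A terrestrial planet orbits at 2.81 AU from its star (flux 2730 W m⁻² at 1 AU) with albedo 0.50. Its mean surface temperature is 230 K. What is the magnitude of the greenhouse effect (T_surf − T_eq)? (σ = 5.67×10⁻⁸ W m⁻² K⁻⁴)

S = 2730/2.81² = 345.7 W m⁻².
T_eq = [S(1−A)/(4σ)]^(1/4) = [345.7×0.50/(4×5.67×10⁻⁸)]^(1/4) = 166.2 K.
ΔT = T_surf − T_eq = 230 − 166.2.

ΔT ≈ 63.8 K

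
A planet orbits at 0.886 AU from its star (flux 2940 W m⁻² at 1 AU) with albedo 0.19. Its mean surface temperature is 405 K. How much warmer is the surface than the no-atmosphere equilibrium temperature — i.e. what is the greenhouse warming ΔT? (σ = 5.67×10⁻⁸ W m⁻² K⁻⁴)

ΔT ≈ 64.9 K

S = 2940/0.886² = 3745 W m⁻².
T_eq = [S(1−A)/(4σ)]^(1/4) = [3745×0.81/(4×5.67×10⁻⁸)]^(1/4) = 340.1 K.
ΔT = T_surf − T_eq = 405 − 340.1.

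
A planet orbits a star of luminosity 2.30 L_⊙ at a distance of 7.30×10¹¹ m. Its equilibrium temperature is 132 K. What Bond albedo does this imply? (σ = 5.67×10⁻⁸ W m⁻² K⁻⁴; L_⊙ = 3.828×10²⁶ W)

A ≈ 0.48

L = 2.30 × 3.828×10²⁶ = 8.80×10²⁶ W.
Flux: S = L/(4πd²) = 8.80×10²⁶/(4π×(7.30×10¹¹)²) = 131 W m⁻².
From T_eq⁴ = S(1−A)/(4σ): 1−A = 4σT_eq⁴/S.
1−A = 4 × 5.67×10⁻⁸ × (132)⁴ / 131 = 0.524.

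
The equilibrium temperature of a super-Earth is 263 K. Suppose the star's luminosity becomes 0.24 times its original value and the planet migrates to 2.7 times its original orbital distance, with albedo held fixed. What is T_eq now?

T_eq ≈ 112 K

T_eq ∝ L^(1/4) · d^(−1/2).
T′ = 263 × 0.24^(1/4) / 2.7^(1/2) = 112 K.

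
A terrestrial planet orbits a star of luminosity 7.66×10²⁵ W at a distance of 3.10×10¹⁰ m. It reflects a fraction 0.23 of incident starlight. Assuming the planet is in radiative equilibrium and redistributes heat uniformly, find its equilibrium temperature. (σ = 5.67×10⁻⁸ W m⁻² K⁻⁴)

Flux: S = L/(4πd²) = 7.66×10²⁵/(4π×(3.10×10¹⁰)²) = 6340 W m⁻².
Energy balance: absorbed = emitted ⇒ πR²·S(1−A) = 4πR²·σT_eq⁴, so T_eq⁴ = S(1−A)/(4σ).
T_eq = [6340 × 0.77 / (4 × 5.67×10⁻⁸)]^(1/4) = (2.15×10¹⁰)^(1/4) = 383 K.

T_eq ≈ 383 K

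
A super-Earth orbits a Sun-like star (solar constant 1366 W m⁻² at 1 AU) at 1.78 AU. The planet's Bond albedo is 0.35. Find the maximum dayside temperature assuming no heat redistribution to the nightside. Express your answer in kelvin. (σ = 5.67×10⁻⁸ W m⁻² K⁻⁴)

T_ss ≈ 265 K

Flux at 1.78 AU: S = 1366/1.78² = 431 W m⁻².
With no redistribution each surface element balances locally: S(1−A) = σT⁴.
T = [431 × 0.65 / 5.67×10⁻⁸]^(1/4) = (4.94×10⁹)^(1/4) = 265 K.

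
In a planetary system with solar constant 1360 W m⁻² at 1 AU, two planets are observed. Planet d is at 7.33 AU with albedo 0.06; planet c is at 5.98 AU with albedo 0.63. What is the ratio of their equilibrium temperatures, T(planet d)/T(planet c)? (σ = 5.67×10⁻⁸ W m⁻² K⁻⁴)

T_eq = [S₀(1−A)/(4σd²)]^(1/4), so T ∝ (1−A)^(1/4) / √d.
T₁ = [1360×0.94/(4×5.67×10⁻⁸×7.33²)]^(1/4) = 101.21 K.
T₂ = [1360×0.37/(4×5.67×10⁻⁸×5.98²)]^(1/4) = 88.75 K.

T₁/T₂ ≈ 1.140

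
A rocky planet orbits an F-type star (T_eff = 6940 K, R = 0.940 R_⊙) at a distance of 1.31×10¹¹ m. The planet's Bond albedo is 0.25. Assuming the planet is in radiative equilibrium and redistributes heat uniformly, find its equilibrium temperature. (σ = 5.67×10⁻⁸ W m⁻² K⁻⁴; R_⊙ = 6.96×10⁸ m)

T_eq ≈ 323 K

R_⋆ = 0.940 × 6.96×10⁸ = 6.54×10⁸ m.
L = 4πR_⋆²σT_⋆⁴ = 4π(6.54×10⁸)² × 5.67×10⁻⁸ × (6940)⁴ = 7.07×10²⁶ W.
S = L/(4πd²) = 3280 W m⁻².
Energy balance: absorbed = emitted ⇒ πR²·S(1−A) = 4πR²·σT_eq⁴, so T_eq⁴ = S(1−A)/(4σ).
T_eq = [3280 × 0.75 / (4 × 5.67×10⁻⁸)]^(1/4) = (1.08×10¹⁰)^(1/4) = 323 K.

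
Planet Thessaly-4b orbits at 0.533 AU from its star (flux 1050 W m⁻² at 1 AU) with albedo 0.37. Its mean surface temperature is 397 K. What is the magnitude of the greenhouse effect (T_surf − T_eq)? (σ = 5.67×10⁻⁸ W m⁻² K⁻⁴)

S = 1050/0.533² = 3696 W m⁻².
T_eq = [S(1−A)/(4σ)]^(1/4) = [3696×0.63/(4×5.67×10⁻⁸)]^(1/4) = 318.3 K.
ΔT = T_surf − T_eq = 397 − 318.3.

ΔT ≈ 78.7 K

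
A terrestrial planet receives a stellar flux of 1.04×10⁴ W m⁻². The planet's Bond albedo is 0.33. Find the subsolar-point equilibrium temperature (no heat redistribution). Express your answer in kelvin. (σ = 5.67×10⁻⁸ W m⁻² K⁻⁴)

At the subsolar point the surface absorbs S(1−A) and emits σT⁴ per unit area — no factor of 4, since only the local patch is in balance.
T = [1.04×10⁴ × 0.67 / 5.67×10⁻⁸]^(1/4) = (1.23×10¹¹)^(1/4) = 592 K.

T_ss ≈ 592 K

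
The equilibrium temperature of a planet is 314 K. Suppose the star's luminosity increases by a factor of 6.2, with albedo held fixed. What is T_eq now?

T_eq ≈ 495 K

T_eq ∝ L^(1/4) · d^(−1/2).
T′ = 314 × 6.2^(1/4) = 495 K.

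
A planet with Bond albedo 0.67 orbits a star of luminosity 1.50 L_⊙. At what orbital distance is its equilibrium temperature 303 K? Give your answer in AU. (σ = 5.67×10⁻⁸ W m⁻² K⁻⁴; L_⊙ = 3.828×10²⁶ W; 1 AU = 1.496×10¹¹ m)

d ≈ 0.594 AU

L = 1.50 × 3.828×10²⁶ = 5.74×10²⁶ W.
From T_eq⁴ = L(1−A)/(16πσd²): d = √[L(1−A)/(16πσT_eq⁴)].
d = √[5.74×10²⁶ × 0.33 / (16π × 5.67×10⁻⁸ × (303)⁴)] = 8.88×10¹⁰ m = 0.594 AU.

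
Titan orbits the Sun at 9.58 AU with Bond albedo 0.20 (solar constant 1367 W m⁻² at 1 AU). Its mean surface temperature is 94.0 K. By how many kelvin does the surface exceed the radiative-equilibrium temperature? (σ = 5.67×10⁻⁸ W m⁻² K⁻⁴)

S = 1367/9.58² = 14.89 W m⁻².
T_eq = [S(1−A)/(4σ)]^(1/4) = [14.89×0.80/(4×5.67×10⁻⁸)]^(1/4) = 85.1 K.
ΔT = T_surf − T_eq = 94 − 85.1.

ΔT ≈ 8.9 K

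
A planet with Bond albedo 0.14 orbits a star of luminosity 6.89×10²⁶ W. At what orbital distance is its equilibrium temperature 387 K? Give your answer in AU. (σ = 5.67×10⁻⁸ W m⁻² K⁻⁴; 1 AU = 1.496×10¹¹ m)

d ≈ 0.644 AU

From T_eq⁴ = L(1−A)/(16πσd²): d = √[L(1−A)/(16πσT_eq⁴)].
d = √[6.89×10²⁶ × 0.86 / (16π × 5.67×10⁻⁸ × (387)⁴)] = 9.63×10¹⁰ m = 0.644 AU.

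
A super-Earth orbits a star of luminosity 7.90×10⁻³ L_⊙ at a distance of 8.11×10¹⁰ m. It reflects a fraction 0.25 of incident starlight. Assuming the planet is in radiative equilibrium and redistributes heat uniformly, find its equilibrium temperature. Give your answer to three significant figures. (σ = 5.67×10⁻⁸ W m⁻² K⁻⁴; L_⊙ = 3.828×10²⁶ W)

T_eq ≈ 105 K

L = 7.90×10⁻³ × 3.828×10²⁶ = 3.02×10²⁴ W.
Flux: S = L/(4πd²) = 3.02×10²⁴/(4π×(8.11×10¹⁰)²) = 36.6 W m⁻².
Energy balance: absorbed = emitted ⇒ πR²·S(1−A) = 4πR²·σT_eq⁴, so T_eq⁴ = S(1−A)/(4σ).
T_eq = [36.6 × 0.75 / (4 × 5.67×10⁻⁸)]^(1/4) = (1.21×10⁸)^(1/4) = 105 K.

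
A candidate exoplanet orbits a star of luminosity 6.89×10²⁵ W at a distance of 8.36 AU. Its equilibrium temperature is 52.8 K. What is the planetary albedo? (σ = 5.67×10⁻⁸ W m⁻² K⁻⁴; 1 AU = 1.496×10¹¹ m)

d = 8.36 AU = 1.25×10¹² m.
Flux: S = L/(4πd²) = 6.89×10²⁵/(4π×(1.25×10¹²)²) = 3.51 W m⁻².
From T_eq⁴ = S(1−A)/(4σ): 1−A = 4σT_eq⁴/S.
1−A = 4 × 5.67×10⁻⁸ × (52.8)⁴ / 3.51 = 0.503.

A ≈ 0.50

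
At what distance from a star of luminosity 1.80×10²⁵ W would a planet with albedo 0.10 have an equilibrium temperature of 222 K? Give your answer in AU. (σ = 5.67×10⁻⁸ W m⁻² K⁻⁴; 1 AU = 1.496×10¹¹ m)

d ≈ 0.323 AU

From T_eq⁴ = L(1−A)/(16πσd²): d = √[L(1−A)/(16πσT_eq⁴)].
d = √[1.80×10²⁵ × 0.90 / (16π × 5.67×10⁻⁸ × (222)⁴)] = 4.84×10¹⁰ m = 0.323 AU.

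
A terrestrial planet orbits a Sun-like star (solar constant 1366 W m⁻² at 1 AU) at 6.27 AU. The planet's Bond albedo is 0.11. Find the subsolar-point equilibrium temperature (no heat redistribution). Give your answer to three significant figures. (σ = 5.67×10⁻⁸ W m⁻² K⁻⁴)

T_ss ≈ 153 K

Flux at 6.27 AU: S = 1366/6.27² = 34.7 W m⁻².
At the subsolar point the surface absorbs S(1−A) and emits σT⁴ per unit area — no factor of 4, since only the local patch is in balance.
T = [34.7 × 0.89 / 5.67×10⁻⁸]^(1/4) = (5.45×10⁸)^(1/4) = 153 K.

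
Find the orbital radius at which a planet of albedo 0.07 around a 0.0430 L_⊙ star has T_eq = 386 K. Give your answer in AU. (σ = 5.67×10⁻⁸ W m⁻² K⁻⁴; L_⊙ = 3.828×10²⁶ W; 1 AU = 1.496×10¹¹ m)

L = 0.0430 × 3.828×10²⁶ = 1.65×10²⁵ W.
From T_eq⁴ = L(1−A)/(16πσd²): d = √[L(1−A)/(16πσT_eq⁴)].
d = √[1.65×10²⁵ × 0.93 / (16π × 5.67×10⁻⁸ × (386)⁴)] = 1.56×10¹⁰ m = 0.104 AU.

d ≈ 0.104 AU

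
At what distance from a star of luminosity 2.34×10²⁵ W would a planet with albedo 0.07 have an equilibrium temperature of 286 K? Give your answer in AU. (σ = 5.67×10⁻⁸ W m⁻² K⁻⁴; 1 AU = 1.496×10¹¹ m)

From T_eq⁴ = L(1−A)/(16πσd²): d = √[L(1−A)/(16πσT_eq⁴)].
d = √[2.34×10²⁵ × 0.93 / (16π × 5.67×10⁻⁸ × (286)⁴)] = 3.38×10¹⁰ m = 0.226 AU.

d ≈ 0.226 AU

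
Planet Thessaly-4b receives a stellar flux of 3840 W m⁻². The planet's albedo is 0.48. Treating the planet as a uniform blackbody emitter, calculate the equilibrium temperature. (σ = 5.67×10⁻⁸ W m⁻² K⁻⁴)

Energy balance: absorbed = emitted ⇒ πR²·S(1−A) = 4πR²·σT_eq⁴, so T_eq⁴ = S(1−A)/(4σ).
T_eq = [3840 × 0.52 / (4 × 5.67×10⁻⁸)]^(1/4) = (8.80×10⁹)^(1/4) = 306 K.

T_eq ≈ 306 K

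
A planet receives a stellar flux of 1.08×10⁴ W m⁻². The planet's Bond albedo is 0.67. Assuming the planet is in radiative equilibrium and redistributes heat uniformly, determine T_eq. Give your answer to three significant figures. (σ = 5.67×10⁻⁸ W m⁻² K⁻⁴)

T_eq ≈ 354 K

Energy balance: absorbed = emitted ⇒ πR²·S(1−A) = 4πR²·σT_eq⁴, so T_eq⁴ = S(1−A)/(4σ).
T_eq = [1.08×10⁴ × 0.33 / (4 × 5.67×10⁻⁸)]^(1/4) = (1.57×10¹⁰)^(1/4) = 354 K.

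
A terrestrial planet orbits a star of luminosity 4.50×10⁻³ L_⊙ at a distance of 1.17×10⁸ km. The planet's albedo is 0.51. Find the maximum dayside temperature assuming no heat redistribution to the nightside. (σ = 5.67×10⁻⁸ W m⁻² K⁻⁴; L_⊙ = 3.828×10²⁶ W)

T_ss ≈ 96.5 K

d = 1.17×10⁸ km = 1.17×10¹¹ m.
L = 4.50×10⁻³ × 3.828×10²⁶ = 1.72×10²⁴ W.
Flux: S = L/(4πd²) = 1.72×10²⁴/(4π×(1.17×10¹¹)²) = 10.0 W m⁻².
With no redistribution each surface element balances locally: S(1−A) = σT⁴.
T = [10.0 × 0.49 / 5.67×10⁻⁸]^(1/4) = (8.65×10⁷)^(1/4) = 96.5 K.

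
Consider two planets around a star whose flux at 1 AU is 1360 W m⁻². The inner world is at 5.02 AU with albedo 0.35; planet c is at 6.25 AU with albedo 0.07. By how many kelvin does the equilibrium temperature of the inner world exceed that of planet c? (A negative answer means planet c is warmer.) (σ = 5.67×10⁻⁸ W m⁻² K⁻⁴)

T_eq = [S₀(1−A)/(4σd²)]^(1/4), so T ∝ (1−A)^(1/4) / √d.
T₁ = [1360×0.65/(4×5.67×10⁻⁸×5.02²)]^(1/4) = 111.52 K.
T₂ = [1360×0.93/(4×5.67×10⁻⁸×6.25²)]^(1/4) = 109.31 K.

ΔT ≈ 2.2 K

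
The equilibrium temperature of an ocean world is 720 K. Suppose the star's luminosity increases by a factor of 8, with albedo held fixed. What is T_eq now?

T_eq ≈ 1210 K

T_eq ∝ L^(1/4) · d^(−1/2).
T′ = 720 × 8^(1/4) = 1210 K.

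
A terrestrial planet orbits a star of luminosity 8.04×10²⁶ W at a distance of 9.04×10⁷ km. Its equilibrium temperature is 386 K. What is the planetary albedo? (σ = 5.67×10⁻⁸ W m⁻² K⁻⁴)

A ≈ 0.36

d = 9.04×10⁷ km = 9.04×10¹⁰ m.
Flux: S = L/(4πd²) = 8.04×10²⁶/(4π×(9.04×10¹⁰)²) = 7830 W m⁻².
From T_eq⁴ = S(1−A)/(4σ): 1−A = 4σT_eq⁴/S.
1−A = 4 × 5.67×10⁻⁸ × (386)⁴ / 7830 = 0.643.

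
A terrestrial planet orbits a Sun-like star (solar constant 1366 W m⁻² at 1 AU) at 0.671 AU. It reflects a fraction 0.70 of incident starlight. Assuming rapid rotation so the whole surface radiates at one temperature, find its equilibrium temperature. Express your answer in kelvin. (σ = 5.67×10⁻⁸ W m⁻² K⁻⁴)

Flux at 0.671 AU: S = 1366/0.671² = 3030 W m⁻².
Energy balance: absorbed = emitted ⇒ πR²·S(1−A) = 4πR²·σT_eq⁴, so T_eq⁴ = S(1−A)/(4σ).
T_eq = [3030 × 0.30 / (4 × 5.67×10⁻⁸)]^(1/4) = (4.01×10⁹)^(1/4) = 252 K.

T_eq ≈ 252 K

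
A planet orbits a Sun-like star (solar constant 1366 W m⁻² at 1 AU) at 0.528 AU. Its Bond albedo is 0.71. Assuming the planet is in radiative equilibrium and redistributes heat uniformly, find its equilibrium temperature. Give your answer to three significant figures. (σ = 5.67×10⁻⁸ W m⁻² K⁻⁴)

Flux at 0.528 AU: S = 1366/0.528² = 4900 W m⁻².
Energy balance: absorbed = emitted ⇒ πR²·S(1−A) = 4πR²·σT_eq⁴, so T_eq⁴ = S(1−A)/(4σ).
T_eq = [4900 × 0.29 / (4 × 5.67×10⁻⁸)]^(1/4) = (6.27×10⁹)^(1/4) = 281 K.

T_eq ≈ 281 K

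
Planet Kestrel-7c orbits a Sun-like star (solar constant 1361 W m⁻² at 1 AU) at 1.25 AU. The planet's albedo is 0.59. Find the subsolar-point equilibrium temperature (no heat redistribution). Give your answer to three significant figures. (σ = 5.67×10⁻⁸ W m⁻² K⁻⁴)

Flux at 1.25 AU: S = 1361/1.25² = 871 W m⁻².
At the subsolar point the surface absorbs S(1−A) and emits σT⁴ per unit area — no factor of 4, since only the local patch is in balance.
T = [871 × 0.41 / 5.67×10⁻⁸]^(1/4) = (6.30×10⁹)^(1/4) = 282 K.

T_ss ≈ 282 K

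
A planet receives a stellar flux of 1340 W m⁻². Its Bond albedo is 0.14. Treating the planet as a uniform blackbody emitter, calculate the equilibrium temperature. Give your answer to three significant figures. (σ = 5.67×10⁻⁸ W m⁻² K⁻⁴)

Energy balance: absorbed = emitted ⇒ πR²·S(1−A) = 4πR²·σT_eq⁴, so T_eq⁴ = S(1−A)/(4σ).
T_eq = [1340 × 0.86 / (4 × 5.67×10⁻⁸)]^(1/4) = (5.08×10⁹)^(1/4) = 267 K.

T_eq ≈ 267 K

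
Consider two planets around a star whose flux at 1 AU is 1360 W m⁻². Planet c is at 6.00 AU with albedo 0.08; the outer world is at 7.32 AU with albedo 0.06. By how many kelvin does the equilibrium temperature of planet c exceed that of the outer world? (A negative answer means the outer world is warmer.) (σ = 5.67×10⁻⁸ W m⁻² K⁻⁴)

ΔT ≈ 10.0 K

T_eq = [S₀(1−A)/(4σd²)]^(1/4), so T ∝ (1−A)^(1/4) / √d.
T₁ = [1360×0.92/(4×5.67×10⁻⁸×6.00²)]^(1/4) = 111.26 K.
T₂ = [1360×0.94/(4×5.67×10⁻⁸×7.32²)]^(1/4) = 101.27 K.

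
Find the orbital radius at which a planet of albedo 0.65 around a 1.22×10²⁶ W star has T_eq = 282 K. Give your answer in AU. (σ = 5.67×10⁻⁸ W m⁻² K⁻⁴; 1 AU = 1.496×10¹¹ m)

d ≈ 0.325 AU

From T_eq⁴ = L(1−A)/(16πσd²): d = √[L(1−A)/(16πσT_eq⁴)].
d = √[1.22×10²⁶ × 0.35 / (16π × 5.67×10⁻⁸ × (282)⁴)] = 4.87×10¹⁰ m = 0.325 AU.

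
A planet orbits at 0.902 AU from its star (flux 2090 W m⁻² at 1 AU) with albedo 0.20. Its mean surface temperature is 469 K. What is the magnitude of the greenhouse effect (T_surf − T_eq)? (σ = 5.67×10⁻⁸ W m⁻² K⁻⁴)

S = 2090/0.902² = 2569 W m⁻².
T_eq = [S(1−A)/(4σ)]^(1/4) = [2569×0.80/(4×5.67×10⁻⁸)]^(1/4) = 308.5 K.
ΔT = T_surf − T_eq = 469 − 308.5.

ΔT ≈ 160.5 K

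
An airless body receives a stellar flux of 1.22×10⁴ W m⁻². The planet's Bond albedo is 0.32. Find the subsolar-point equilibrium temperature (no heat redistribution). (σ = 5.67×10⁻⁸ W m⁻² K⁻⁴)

T_ss ≈ 618 K

At the subsolar point the surface absorbs S(1−A) and emits σT⁴ per unit area — no factor of 4, since only the local patch is in balance.
T = [1.22×10⁴ × 0.68 / 5.67×10⁻⁸]^(1/4) = (1.46×10¹¹)^(1/4) = 618 K.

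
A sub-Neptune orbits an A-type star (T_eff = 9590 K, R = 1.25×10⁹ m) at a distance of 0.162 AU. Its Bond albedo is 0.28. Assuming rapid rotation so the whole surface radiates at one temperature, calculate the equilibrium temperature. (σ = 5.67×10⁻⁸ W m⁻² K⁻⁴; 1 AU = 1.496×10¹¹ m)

d = 0.162 AU = 2.42×10¹⁰ m.
L = 4πR_⋆²σT_⋆⁴ = 4π(1.25×10⁹)² × 5.67×10⁻⁸ × (9590)⁴ = 9.42×10²⁷ W.
S = L/(4πd²) = 1.28×10⁶ W m⁻².
Energy balance: absorbed = emitted ⇒ πR²·S(1−A) = 4πR²·σT_eq⁴, so T_eq⁴ = S(1−A)/(4σ).
T_eq = [1.28×10⁶ × 0.72 / (4 × 5.67×10⁻⁸)]^(1/4) = (4.05×10¹²)^(1/4) = 1420 K.

T_eq ≈ 1420 K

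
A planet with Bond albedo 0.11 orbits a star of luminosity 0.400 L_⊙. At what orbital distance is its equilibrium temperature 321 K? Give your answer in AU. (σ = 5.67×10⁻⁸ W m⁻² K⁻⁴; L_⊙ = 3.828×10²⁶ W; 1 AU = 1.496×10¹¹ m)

L = 0.400 × 3.828×10²⁶ = 1.53×10²⁶ W.
From T_eq⁴ = L(1−A)/(16πσd²): d = √[L(1−A)/(16πσT_eq⁴)].
d = √[1.53×10²⁶ × 0.89 / (16π × 5.67×10⁻⁸ × (321)⁴)] = 6.71×10¹⁰ m = 0.449 AU.

d ≈ 0.449 AU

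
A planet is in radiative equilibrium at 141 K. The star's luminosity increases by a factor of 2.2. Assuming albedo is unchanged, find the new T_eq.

T_eq ≈ 172 K

T_eq ∝ L^(1/4) · d^(−1/2).
T′ = 141 × 2.2^(1/4) = 172 K.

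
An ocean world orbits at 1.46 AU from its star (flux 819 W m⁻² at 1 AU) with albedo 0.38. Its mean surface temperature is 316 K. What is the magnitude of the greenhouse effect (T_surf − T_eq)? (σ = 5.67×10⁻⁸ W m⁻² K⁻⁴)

S = 819/1.46² = 384.2 W m⁻².
T_eq = [S(1−A)/(4σ)]^(1/4) = [384.2×0.62/(4×5.67×10⁻⁸)]^(1/4) = 180.0 K.
ΔT = T_surf − T_eq = 316 − 180.0.

ΔT ≈ 136.0 K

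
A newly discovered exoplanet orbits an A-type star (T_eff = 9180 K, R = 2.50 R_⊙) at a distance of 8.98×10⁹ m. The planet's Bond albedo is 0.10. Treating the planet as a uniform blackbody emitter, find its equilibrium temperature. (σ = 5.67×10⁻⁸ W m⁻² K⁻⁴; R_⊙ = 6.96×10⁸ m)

R_⋆ = 2.50 × 6.96×10⁸ = 1.74×10⁹ m.
L = 4πR_⋆²σT_⋆⁴ = 4π(1.74×10⁹)² × 5.67×10⁻⁸ × (9180)⁴ = 1.53×10²⁸ W.
S = L/(4πd²) = 1.51×10⁷ W m⁻².
Energy balance: absorbed = emitted ⇒ πR²·S(1−A) = 4πR²·σT_eq⁴, so T_eq⁴ = S(1−A)/(4σ).
T_eq = [1.51×10⁷ × 0.90 / (4 × 5.67×10⁻⁸)]^(1/4) = (6.00×10¹³)^(1/4) = 2780 K.

T_eq ≈ 2780 K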